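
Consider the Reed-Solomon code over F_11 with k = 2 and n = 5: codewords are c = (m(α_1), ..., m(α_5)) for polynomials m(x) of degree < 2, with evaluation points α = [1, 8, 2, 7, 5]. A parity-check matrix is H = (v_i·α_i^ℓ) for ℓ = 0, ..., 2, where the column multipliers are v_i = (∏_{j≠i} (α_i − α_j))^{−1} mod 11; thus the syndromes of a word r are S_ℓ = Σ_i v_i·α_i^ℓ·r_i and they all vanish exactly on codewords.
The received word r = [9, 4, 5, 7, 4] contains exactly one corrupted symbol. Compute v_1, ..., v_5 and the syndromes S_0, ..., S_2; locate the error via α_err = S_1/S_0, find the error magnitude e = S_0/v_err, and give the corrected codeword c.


S = (9, 6, 4), error at position 2, error magnitude e = 1, c = [9, 3, 5, 7, 4].

Step 1: column multipliers v_i = (∏_{j≠i}(α_i − α_j))^{−1} mod 11.
  i = 1 (α = 1): (1−8)(1−2)(1−7)(1−5) = (−7)·(−1)·(−6)·(−4) = 168 ≡ 3, so v_1 = 3^{−1} = 4 (mod 11).
  i = 2 (α = 8): (8−1)(8−2)(8−7)(8−5) = 7·6·1·3 = 126 ≡ 5, so v_2 = 5^{−1} = 9 (mod 11).
  i = 3 (α = 2): (2−1)(2−8)(2−7)(2−5) = 1·(−6)·(−5)·(−3) = −90 ≡ 9, so v_3 = 9^{−1} = 5 (mod 11).
  i = 4 (α = 7): (7−1)(7−8)(7−2)(7−5) = 6·(−1)·5·2 = −60 ≡ 6, so v_4 = 6^{−1} = 2 (mod 11).
  i = 5 (α = 5): (5−1)(5−8)(5−2)(5−7) = 4·(−3)·3·(−2) = 72 ≡ 6, so v_5 = 6^{−1} = 2 (mod 11).
  v = [4, 9, 5, 2, 2].
Step 2: syndromes of r = [9, 4, 5, 7, 4] (all sums mod 11).
  S_0 = Σ v_i r_i = 4·9 + 9·4 + 5·5 + 2·7 + 2·4 = 119 ≡ 9.
  S_1 = Σ v_i α_i r_i = 4·1·9 + 9·8·4 + 5·2·5 + 2·7·7 + 2·5·4 = 512 ≡ 6.
  α_i^2 mod 11 = [1, 9, 4, 5, 3].
  S_2 = Σ v_i α_i^2 r_i = 4·1·9 + 9·9·4 + 5·4·5 + 2·5·7 + 2·3·4 = 554 ≡ 4.
  S = (9, 6, 4) ≠ 0, so r is not a codeword (an error is present).
Step 3: locate the error. For a single error e at position i, S_ℓ = v_i·e·α_i^ℓ, so α_err = S_1/S_0.
  S_0^{−1} = 9^{−1} = 5 (mod 11), so α_err = 6·5 = 30 ≡ 8 = α_2. Error position i = 2.
  Consistency check: S_2/S_1 = 4·2 = 8 ≡ 8 = α_err ✓ (single-error assumption holds).
Step 4: error magnitude e = S_0/v_2 = S_0·∏_{j≠2}(α_2 − α_j) = 9·5 = 45 ≡ 1 (mod 11).
Step 5: correct position 2: c_2 = r_2 − e = 4 − 1 ≡ 3 (mod 11). Hence c = [9, 3, 5, 7, 4].
  Check: interpolating c through the α_i gives m(x) = 2 + 7·x (degree < 2) with m(α_i) = c_i for every i, so c is indeed a codeword.


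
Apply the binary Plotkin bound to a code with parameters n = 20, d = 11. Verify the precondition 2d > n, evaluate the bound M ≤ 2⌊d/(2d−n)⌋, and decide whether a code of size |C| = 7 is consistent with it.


Plotkin bound M ≤ 10; given |C| = 7 ≤ bound (satisfied).

Check applicability: 2d = 22, n = 20.
2d − n = 2 > 0, so Plotkin applies.
Compute d/(2d−n) = 11/2 ≈ 5.5000.
⌊d/(2d−n)⌋ = 5.
Plotkin bound: M ≤ 2·5 = 10.
Given |C| = 7, check: satisfied.
This |C| is below the Plotkin bound.


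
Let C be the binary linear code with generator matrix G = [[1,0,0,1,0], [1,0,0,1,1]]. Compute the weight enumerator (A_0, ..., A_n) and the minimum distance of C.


Weight distribution: A_0 = 1, A_1 = 1, A_2 = 1, A_3 = 1. Minimum distance d = 1.

Enumerate all 2^2 = 4 messages m ∈ F_2^2.
For each, compute codeword c = mG in F_2^5, then tally its weight.
  m = 00 → c = 00000, weight = 0.
  m = 10 → c = 10010, weight = 2.
  m = 01 → c = 10011, weight = 3.
  m = 11 → c = 00001, weight = 1.
Tally weights:
  weight 0: 1 codewords.
  weight 1: 1 codewords.
  weight 2: 1 codewords.
  weight 3: 1 codewords.
Minimum distance d = smallest w > 0 with A_w > 0 = 1.
Sanity: Σ A_w = 4 = 2^2 = 4 ✓.


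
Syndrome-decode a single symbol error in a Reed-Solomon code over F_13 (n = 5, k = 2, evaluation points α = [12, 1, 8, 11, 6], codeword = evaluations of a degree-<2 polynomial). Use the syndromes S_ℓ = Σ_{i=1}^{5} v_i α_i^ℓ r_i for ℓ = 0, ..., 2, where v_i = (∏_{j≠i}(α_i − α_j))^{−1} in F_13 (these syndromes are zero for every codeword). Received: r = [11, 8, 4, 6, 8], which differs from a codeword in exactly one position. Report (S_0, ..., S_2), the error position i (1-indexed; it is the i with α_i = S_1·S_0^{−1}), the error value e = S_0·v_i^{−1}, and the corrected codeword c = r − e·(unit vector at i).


S = (12, 7, 3), error at position 5, error magnitude e = 1, c = [11, 8, 4, 6, 7].

Step 1: column multipliers v_i = (∏_{j≠i}(α_i − α_j))^{−1} mod 13.
  i = 1 (α = 12): (12−1)(12−8)(12−11)(12−6) = 11·4·1·6 = 264 ≡ 4, so v_1 = 4^{−1} = 10 (mod 13).
  i = 2 (α = 1): (1−12)(1−8)(1−11)(1−6) = (−11)·(−7)·(−10)·(−5) = 3850 ≡ 2, so v_2 = 2^{−1} = 7 (mod 13).
  i = 3 (α = 8): (8−12)(8−1)(8−11)(8−6) = (−4)·7·(−3)·2 = 168 ≡ 12, so v_3 = 12^{−1} = 12 (mod 13).
  i = 4 (α = 11): (11−12)(11−1)(11−8)(11−6) = (−1)·10·3·5 = −150 ≡ 6, so v_4 = 6^{−1} = 11 (mod 13).
  i = 5 (α = 6): (6−12)(6−1)(6−8)(6−11) = (−6)·5·(−2)·(−5) = −300 ≡ 12, so v_5 = 12^{−1} = 12 (mod 13).
  v = [10, 7, 12, 11, 12].
Step 2: syndromes of r = [11, 8, 4, 6, 8] (all sums mod 13).
  S_0 = Σ v_i r_i = 10·11 + 7·8 + 12·4 + 11·6 + 12·8 = 376 ≡ 12.
  S_1 = Σ v_i α_i r_i = 10·12·11 + 7·1·8 + 12·8·4 + 11·11·6 + 12·6·8 = 3062 ≡ 7.
  α_i^2 mod 13 = [1, 1, 12, 4, 10].
  S_2 = Σ v_i α_i^2 r_i = 10·1·11 + 7·1·8 + 12·12·4 + 11·4·6 + 12·10·8 = 1966 ≡ 3.
  S = (12, 7, 3) ≠ 0, so r is not a codeword (an error is present).
Step 3: locate the error. For a single error e at position i, S_ℓ = v_i·e·α_i^ℓ, so α_err = S_1/S_0.
  S_0^{−1} = 12^{−1} = 12 (mod 13), so α_err = 7·12 = 84 ≡ 6 = α_5. Error position i = 5.
  Consistency check: S_2/S_1 = 3·2 = 6 ≡ 6 = α_err ✓ (single-error assumption holds).
Step 4: error magnitude e = S_0/v_5 = S_0·∏_{j≠5}(α_5 − α_j) = 12·12 = 144 ≡ 1 (mod 13).
Step 5: correct position 5: c_5 = r_5 − e = 8 − 1 ≡ 7 (mod 13). Hence c = [11, 8, 4, 6, 7].
  Check: interpolating c through the α_i gives m(x) = 3 + 5·x (degree < 2) with m(α_i) = c_i for every i, so c is indeed a codeword.


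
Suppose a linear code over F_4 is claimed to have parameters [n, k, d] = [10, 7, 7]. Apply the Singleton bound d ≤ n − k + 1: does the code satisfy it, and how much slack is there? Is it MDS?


Singleton RHS = n − k + 1 = 4, slack = -3, bound violated (no such code; not MDS).

Singleton bound: d ≤ n − k + 1.
Here n = 10, k = 7, so n − k + 1 = 4.
Given d = 7, check d ≤ 4: NO.
Slack = (n − k + 1) − d = -3.
The slack is negative: d = 7 exceeds n − k + 1 = 4 by 3, so the Singleton bound is violated and no linear [10, 7, 7]_4 code can exist. In particular it is not MDS (MDS requires d = n − k + 1 exactly).
Description: the claimed parameters are [10, 7, 7]_4; such a code would be impossible (violates the Singleton bound).


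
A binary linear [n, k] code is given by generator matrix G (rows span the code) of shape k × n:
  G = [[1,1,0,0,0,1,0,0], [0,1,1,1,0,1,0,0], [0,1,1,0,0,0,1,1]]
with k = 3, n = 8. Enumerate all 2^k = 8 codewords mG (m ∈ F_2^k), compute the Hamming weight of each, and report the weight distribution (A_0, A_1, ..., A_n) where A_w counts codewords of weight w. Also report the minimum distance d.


Weight distribution: A_0 = 1, A_3 = 2, A_4 = 3, A_5 = 2. Minimum distance d = 3.

Enumerate all 2^3 = 8 messages m ∈ F_2^3.
For each, compute codeword c = mG in F_2^8, then tally its weight.
  m = 000 → c = 00000000, weight = 0.
  m = 100 → c = 11000100, weight = 3.
  m = 010 → c = 01110100, weight = 4.
  m = 110 → c = 10110000, weight = 3.
  m = 001 → c = 01100011, weight = 4.
  m = 101 → c = 10100111, weight = 5.
  m = 011 → c = 00010111, weight = 4.
  m = 111 → c = 11010011, weight = 5.
Tally weights:
  weight 0: 1 codewords.
  weight 3: 2 codewords.
  weight 4: 3 codewords.
  weight 5: 2 codewords.
Minimum distance d = smallest w > 0 with A_w > 0 = 3.
Sanity: Σ A_w = 8 = 2^3 = 8 ✓.


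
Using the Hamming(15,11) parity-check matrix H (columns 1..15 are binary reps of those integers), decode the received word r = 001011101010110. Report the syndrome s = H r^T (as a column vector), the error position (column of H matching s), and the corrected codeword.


s = (0, 1, 1, 0)^T, error position = 6, corrected codeword c = 001010101010110

Compute s = H r^T mod 2 one row at a time:
  s_1 = 0 + 1 + 0 + 1 + 0 + 1 + 1 + 0 = 4 ≡ 0 (mod 2).
  s_2 = 0 + 1 + 1 + 1 + 0 + 1 + 1 + 0 = 5 ≡ 1 (mod 2).
  s_3 = 0 + 1 + 1 + 1 + 0 + 1 + 1 + 0 = 5 ≡ 1 (mod 2).
  s_4 = 0 + 1 + 1 + 1 + 1 + 1 + 1 + 0 = 6 ≡ 0 (mod 2).
s = (0, 1, 1, 0)^T — this equals column 6 of H (binary 0110), so error is at position 6.
Correct: flip bit 6 of r = 001011101010110 to get c = 001010101010110.


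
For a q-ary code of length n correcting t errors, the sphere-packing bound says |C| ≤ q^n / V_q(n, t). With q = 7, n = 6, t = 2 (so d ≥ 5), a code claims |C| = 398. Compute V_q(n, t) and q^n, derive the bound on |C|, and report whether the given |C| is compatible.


V_q(n, t) = 577, q^n = 117649, Hamming bound = 203, |C| = 398 > bound (violated).

Step 1: Compute V_q(n, t) = Σ_{j=0}^2 C(n, j) (q−1)^j.
  j = 0: C(6,0)·(6)^0 = 1·1 = 1.
  j = 1: C(6,1)·(6)^1 = 6·6 = 36.
  j = 2: C(6,2)·(6)^2 = 15·36 = 540.
  V_q(n, t) = 1 + 36 + 540 = 577.
Step 2: q^n = 7^6 = 117649.
Step 3: Hamming bound ⌊q^n / V_q(n,t)⌋ = ⌊117649/577⌋ = 203.
Step 4: Compare |C| = 398 to 203: violated.
The claimed |C| lies above the Hamming bound, so no 7-ary code of length 6 with d ≥ 5 can have 398 codewords.


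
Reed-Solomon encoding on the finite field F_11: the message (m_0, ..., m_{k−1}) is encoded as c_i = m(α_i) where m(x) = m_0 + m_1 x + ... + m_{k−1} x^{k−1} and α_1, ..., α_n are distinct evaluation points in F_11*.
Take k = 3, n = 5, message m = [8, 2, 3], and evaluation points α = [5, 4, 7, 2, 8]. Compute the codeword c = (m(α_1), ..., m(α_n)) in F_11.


c = [5, 9, 4, 2, 7]

Message polynomial: m(x) = 8 + 2·x + 3·x^2 (mod 11).
For each evaluation point α_i, compute m(α_i) mod 11:
  α_1 = 5: Horner steps 3 → 6 → 5, so m(5) = 5.
  α_2 = 4: Horner steps 3 → 3 → 9, so m(4) = 9.
  α_3 = 7: Horner steps 3 → 1 → 4, so m(7) = 4.
  α_4 = 2: Horner steps 3 → 8 → 2, so m(2) = 2.
  α_5 = 8: Horner steps 3 → 4 → 7, so m(8) = 7.
Codeword c = [5, 9, 4, 2, 7] ∈ F_11^5.


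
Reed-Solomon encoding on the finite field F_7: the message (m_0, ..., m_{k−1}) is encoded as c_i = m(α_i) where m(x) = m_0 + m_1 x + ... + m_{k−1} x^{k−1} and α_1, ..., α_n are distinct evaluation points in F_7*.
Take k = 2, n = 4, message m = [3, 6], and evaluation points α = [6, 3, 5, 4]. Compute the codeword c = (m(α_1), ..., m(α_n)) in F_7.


c = [4, 0, 5, 6]

Message polynomial: m(x) = 3 + 6·x (mod 7).
For each evaluation point α_i, compute m(α_i) mod 7:
  α_1 = 6: Horner steps 6 → 4, so m(6) = 4.
  α_2 = 3: Horner steps 6 → 0, so m(3) = 0.
  α_3 = 5: Horner steps 6 → 5, so m(5) = 5.
  α_4 = 4: Horner steps 6 → 6, so m(4) = 6.
Codeword c = [4, 0, 5, 6] ∈ F_7^4.


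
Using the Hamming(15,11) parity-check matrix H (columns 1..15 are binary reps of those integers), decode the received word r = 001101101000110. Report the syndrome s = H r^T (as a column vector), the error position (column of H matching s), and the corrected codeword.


s = (1, 1, 0, 0)^T, error position = 12, corrected codeword c = 001101101001110

Compute s = H r^T mod 2 one row at a time:
  s_1 = 0 + 1 + 0 + 0 + 0 + 1 + 1 + 0 = 3 ≡ 1 (mod 2).
  s_2 = 1 + 0 + 1 + 1 + 0 + 1 + 1 + 0 = 5 ≡ 1 (mod 2).
  s_3 = 0 + 1 + 1 + 1 + 0 + 0 + 1 + 0 = 4 ≡ 0 (mod 2).
  s_4 = 0 + 1 + 0 + 1 + 1 + 0 + 1 + 0 = 4 ≡ 0 (mod 2).
s = (1, 1, 0, 0)^T — this equals column 12 of H (binary 1100), so error is at position 12.
Correct: flip bit 12 of r = 001101101000110 to get c = 001101101001110.


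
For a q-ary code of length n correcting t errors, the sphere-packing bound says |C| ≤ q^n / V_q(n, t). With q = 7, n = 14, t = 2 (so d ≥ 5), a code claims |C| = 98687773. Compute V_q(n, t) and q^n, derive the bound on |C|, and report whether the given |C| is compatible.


V_q(n, t) = 3361, q^n = 678223072849, Hamming bound = 201792047, |C| = 98687773 ≤ bound (satisfied).

Step 1: Compute V_q(n, t) = Σ_{j=0}^2 C(n, j) (q−1)^j.
  j = 0: C(14,0)·(6)^0 = 1·1 = 1.
  j = 1: C(14,1)·(6)^1 = 14·6 = 84.
  j = 2: C(14,2)·(6)^2 = 91·36 = 3276.
  V_q(n, t) = 1 + 84 + 3276 = 3361.
Step 2: q^n = 7^14 = 678223072849.
Step 3: Hamming bound ⌊q^n / V_q(n,t)⌋ = ⌊678223072849/3361⌋ = 201792047.
Step 4: Compare |C| = 98687773 to 201792047: satisfied.
The claimed |C| lies below the Hamming bound.


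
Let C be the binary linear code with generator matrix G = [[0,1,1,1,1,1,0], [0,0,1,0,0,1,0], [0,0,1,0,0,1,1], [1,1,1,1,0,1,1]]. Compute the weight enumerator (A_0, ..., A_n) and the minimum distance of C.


Weight distribution: A_0 = 1, A_1 = 1, A_2 = 2, A_3 = 4, A_4 = 3, A_5 = 3, A_6 = 2. Minimum distance d = 1.

Enumerate all 2^4 = 16 messages m ∈ F_2^4.
For each, compute codeword c = mG in F_2^7, then tally its weight.
  m = 0000 → c = 0000000, weight = 0.
  m = 1000 → c = 0111110, weight = 5.
  m = 0100 → c = 0010010, weight = 2.
  m = 1100 → c = 0101100, weight = 3.
  m = 0010 → c = 0010011, weight = 3.
  m = 1010 → c = 0101101, weight = 4.
  m = 0110 → c = 0000001, weight = 1.
  m = 1110 → c = 0111111, weight = 6.
  m = 0001 → c = 1111011, weight = 6.
  m = 1001 → c = 1000101, weight = 3.
  m = 0101 → c = 1101001, weight = 4.
  m = 1101 → c = 1010111, weight = 5.
  m = 0011 → c = 1101000, weight = 3.
  m = 1011 → c = 1010110, weight = 4.
  m = 0111 → c = 1111010, weight = 5.
  m = 1111 → c = 1000100, weight = 2.
Tally weights:
  weight 0: 1 codewords.
  weight 1: 1 codewords.
  weight 2: 2 codewords.
  weight 3: 4 codewords.
  weight 4: 3 codewords.
  weight 5: 3 codewords.
  weight 6: 2 codewords.
Minimum distance d = smallest w > 0 with A_w > 0 = 1.
Sanity: Σ A_w = 16 = 2^4 = 16 ✓.


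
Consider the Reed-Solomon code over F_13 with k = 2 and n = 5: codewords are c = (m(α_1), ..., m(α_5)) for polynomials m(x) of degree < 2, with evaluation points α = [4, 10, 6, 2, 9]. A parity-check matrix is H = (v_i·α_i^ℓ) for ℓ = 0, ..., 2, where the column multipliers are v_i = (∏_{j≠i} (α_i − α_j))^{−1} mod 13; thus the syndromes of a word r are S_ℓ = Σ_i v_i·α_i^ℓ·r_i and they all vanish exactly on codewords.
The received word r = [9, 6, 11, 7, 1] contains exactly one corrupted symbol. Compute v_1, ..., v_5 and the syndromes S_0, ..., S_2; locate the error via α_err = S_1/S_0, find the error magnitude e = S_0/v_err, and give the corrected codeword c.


S = (3, 4, 1), error at position 2, error magnitude e = 4, c = [9, 2, 11, 7, 1].

Step 1: column multipliers v_i = (∏_{j≠i}(α_i − α_j))^{−1} mod 13.
  i = 1 (α = 4): (4−10)(4−6)(4−2)(4−9) = (−6)·(−2)·2·(−5) = −120 ≡ 10, so v_1 = 10^{−1} = 4 (mod 13).
  i = 2 (α = 10): (10−4)(10−6)(10−2)(10−9) = 6·4·8·1 = 192 ≡ 10, so v_2 = 10^{−1} = 4 (mod 13).
  i = 3 (α = 6): (6−4)(6−10)(6−2)(6−9) = 2·(−4)·4·(−3) = 96 ≡ 5, so v_3 = 5^{−1} = 8 (mod 13).
  i = 4 (α = 2): (2−4)(2−10)(2−6)(2−9) = (−2)·(−8)·(−4)·(−7) = 448 ≡ 6, so v_4 = 6^{−1} = 11 (mod 13).
  i = 5 (α = 9): (9−4)(9−10)(9−6)(9−2) = 5·(−1)·3·7 = −105 ≡ 12, so v_5 = 12^{−1} = 12 (mod 13).
  v = [4, 4, 8, 11, 12].
Step 2: syndromes of r = [9, 6, 11, 7, 1] (all sums mod 13).
  S_0 = Σ v_i r_i = 4·9 + 4·6 + 8·11 + 11·7 + 12·1 = 237 ≡ 3.
  S_1 = Σ v_i α_i r_i = 4·4·9 + 4·10·6 + 8·6·11 + 11·2·7 + 12·9·1 = 1174 ≡ 4.
  α_i^2 mod 13 = [3, 9, 10, 4, 3].
  S_2 = Σ v_i α_i^2 r_i = 4·3·9 + 4·9·6 + 8·10·11 + 11·4·7 + 12·3·1 = 1548 ≡ 1.
  S = (3, 4, 1) ≠ 0, so r is not a codeword (an error is present).
Step 3: locate the error. For a single error e at position i, S_ℓ = v_i·e·α_i^ℓ, so α_err = S_1/S_0.
  S_0^{−1} = 3^{−1} = 9 (mod 13), so α_err = 4·9 = 36 ≡ 10 = α_2. Error position i = 2.
  Consistency check: S_2/S_1 = 1·10 = 10 ≡ 10 = α_err ✓ (single-error assumption holds).
Step 4: error magnitude e = S_0/v_2 = S_0·∏_{j≠2}(α_2 − α_j) = 3·10 = 30 ≡ 4 (mod 13).
Step 5: correct position 2: c_2 = r_2 − e = 6 − 4 ≡ 2 (mod 13). Hence c = [9, 2, 11, 7, 1].
  Check: interpolating c through the α_i gives m(x) = 5 + 1·x (degree < 2) with m(α_i) = c_i for every i, so c is indeed a codeword.


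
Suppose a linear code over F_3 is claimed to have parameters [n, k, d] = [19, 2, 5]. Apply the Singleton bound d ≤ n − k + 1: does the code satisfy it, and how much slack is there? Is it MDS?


Singleton RHS = n − k + 1 = 18, slack = 13, bound satisfied, not MDS.

Singleton bound: d ≤ n − k + 1.
Here n = 19, k = 2, so n − k + 1 = 18.
Given d = 5, check d ≤ 18: YES.
Slack = (n − k + 1) − d = 13.
The code is NOT MDS (slack = 13 > 0).
Description: the claimed parameters are [19, 2, 5]_3; such a code would be non-MDS.


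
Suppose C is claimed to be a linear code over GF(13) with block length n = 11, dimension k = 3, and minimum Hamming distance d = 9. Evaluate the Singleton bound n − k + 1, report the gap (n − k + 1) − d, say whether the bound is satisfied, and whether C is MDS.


Singleton RHS = n − k + 1 = 9, slack = 0, bound satisfied, MDS.

Singleton bound: d ≤ n − k + 1.
Here n = 11, k = 3, so n − k + 1 = 9.
Given d = 9, check d ≤ 9: YES.
Slack = (n − k + 1) − d = 0.
The code is MDS (slack = 0).
Description: the claimed parameters are [11, 3, 9]_13; such a code would be MDS (meets Singleton bound).


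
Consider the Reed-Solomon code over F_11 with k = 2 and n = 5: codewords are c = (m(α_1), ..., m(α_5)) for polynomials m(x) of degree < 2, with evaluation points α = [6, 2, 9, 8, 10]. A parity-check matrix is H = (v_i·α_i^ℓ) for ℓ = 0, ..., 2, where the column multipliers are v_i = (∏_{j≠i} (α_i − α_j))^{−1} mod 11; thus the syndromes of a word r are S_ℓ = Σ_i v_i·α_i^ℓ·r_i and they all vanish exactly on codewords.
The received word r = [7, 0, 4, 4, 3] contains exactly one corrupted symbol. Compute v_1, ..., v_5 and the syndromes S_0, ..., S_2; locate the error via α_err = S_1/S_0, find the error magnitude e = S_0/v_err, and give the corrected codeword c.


S = (5, 7, 1), error at position 4, error magnitude e = 10, c = [7, 0, 4, 5, 3].

Step 1: column multipliers v_i = (∏_{j≠i}(α_i − α_j))^{−1} mod 11.
  i = 1 (α = 6): (6−2)(6−9)(6−8)(6−10) = 4·(−3)·(−2)·(−4) = −96 ≡ 3, so v_1 = 3^{−1} = 4 (mod 11).
  i = 2 (α = 2): (2−6)(2−9)(2−8)(2−10) = (−4)·(−7)·(−6)·(−8) = 1344 ≡ 2, so v_2 = 2^{−1} = 6 (mod 11).
  i = 3 (α = 9): (9−6)(9−2)(9−8)(9−10) = 3·7·1·(−1) = −21 ≡ 1, so v_3 = 1^{−1} = 1 (mod 11).
  i = 4 (α = 8): (8−6)(8−2)(8−9)(8−10) = 2·6·(−1)·(−2) = 24 ≡ 2, so v_4 = 2^{−1} = 6 (mod 11).
  i = 5 (α = 10): (10−6)(10−2)(10−9)(10−8) = 4·8·1·2 = 64 ≡ 9, so v_5 = 9^{−1} = 5 (mod 11).
  v = [4, 6, 1, 6, 5].
Step 2: syndromes of r = [7, 0, 4, 4, 3] (all sums mod 11).
  S_0 = Σ v_i r_i = 4·7 + 6·0 + 1·4 + 6·4 + 5·3 = 71 ≡ 5.
  S_1 = Σ v_i α_i r_i = 4·6·7 + 6·2·0 + 1·9·4 + 6·8·4 + 5·10·3 = 546 ≡ 7.
  α_i^2 mod 11 = [3, 4, 4, 9, 1].
  S_2 = Σ v_i α_i^2 r_i = 4·3·7 + 6·4·0 + 1·4·4 + 6·9·4 + 5·1·3 = 331 ≡ 1.
  S = (5, 7, 1) ≠ 0, so r is not a codeword (an error is present).
Step 3: locate the error. For a single error e at position i, S_ℓ = v_i·e·α_i^ℓ, so α_err = S_1/S_0.
  S_0^{−1} = 5^{−1} = 9 (mod 11), so α_err = 7·9 = 63 ≡ 8 = α_4. Error position i = 4.
  Consistency check: S_2/S_1 = 1·8 = 8 ≡ 8 = α_err ✓ (single-error assumption holds).
Step 4: error magnitude e = S_0/v_4 = S_0·∏_{j≠4}(α_4 − α_j) = 5·2 = 10 ≡ 10 (mod 11).
Step 5: correct position 4: c_4 = r_4 − e = 4 − 10 ≡ 5 (mod 11). Hence c = [7, 0, 4, 5, 3].
  Check: interpolating c through the α_i gives m(x) = 2 + 10·x (degree < 2) with m(α_i) = c_i for every i, so c is indeed a codeword.


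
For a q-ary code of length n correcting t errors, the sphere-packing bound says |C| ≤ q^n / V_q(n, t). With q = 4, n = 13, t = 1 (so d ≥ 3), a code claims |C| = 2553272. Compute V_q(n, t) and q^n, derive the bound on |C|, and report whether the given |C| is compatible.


V_q(n, t) = 40, q^n = 67108864, Hamming bound = 1677721, |C| = 2553272 > bound (violated).

Step 1: Compute V_q(n, t) = Σ_{j=0}^1 C(n, j) (q−1)^j.
  j = 0: C(13,0)·(3)^0 = 1·1 = 1.
  j = 1: C(13,1)·(3)^1 = 13·3 = 39.
  V_q(n, t) = 1 + 39 = 40.
Step 2: q^n = 4^13 = 67108864.
Step 3: Hamming bound ⌊q^n / V_q(n,t)⌋ = ⌊67108864/40⌋ = 1677721.
Step 4: Compare |C| = 2553272 to 1677721: violated.
The claimed |C| lies above the Hamming bound, so no 4-ary code of length 13 with d ≥ 3 can have 2553272 codewords.


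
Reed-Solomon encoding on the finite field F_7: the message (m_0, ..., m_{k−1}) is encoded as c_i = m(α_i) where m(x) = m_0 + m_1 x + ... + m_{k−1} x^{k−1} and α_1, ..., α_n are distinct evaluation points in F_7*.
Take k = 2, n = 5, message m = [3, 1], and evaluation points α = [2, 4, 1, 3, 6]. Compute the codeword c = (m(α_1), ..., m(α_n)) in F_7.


c = [5, 0, 4, 6, 2]

Message polynomial: m(x) = 3 + 1·x (mod 7).
For each evaluation point α_i, compute m(α_i) mod 7:
  α_1 = 2: Horner steps 1 → 5, so m(2) = 5.
  α_2 = 4: Horner steps 1 → 0, so m(4) = 0.
  α_3 = 1: Horner steps 1 → 4, so m(1) = 4.
  α_4 = 3: Horner steps 1 → 6, so m(3) = 6.
  α_5 = 6: Horner steps 1 → 2, so m(6) = 2.
Codeword c = [5, 0, 4, 6, 2] ∈ F_7^5.


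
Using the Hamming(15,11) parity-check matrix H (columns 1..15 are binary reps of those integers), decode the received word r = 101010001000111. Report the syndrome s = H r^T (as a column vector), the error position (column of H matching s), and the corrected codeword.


s = (0, 0, 1, 0)^T, error position = 2, corrected codeword c = 111010001000111

Compute s = H r^T mod 2 one row at a time:
  s_1 = 0 + 1 + 0 + 0 + 0 + 1 + 1 + 1 = 4 ≡ 0 (mod 2).
  s_2 = 0 + 1 + 0 + 0 + 0 + 1 + 1 + 1 = 4 ≡ 0 (mod 2).
  s_3 = 0 + 1 + 0 + 0 + 0 + 0 + 1 + 1 = 3 ≡ 1 (mod 2).
  s_4 = 1 + 1 + 1 + 0 + 1 + 0 + 1 + 1 = 6 ≡ 0 (mod 2).
s = (0, 0, 1, 0)^T — this equals column 2 of H (binary 0010), so error is at position 2.
Correct: flip bit 2 of r = 101010001000111 to get c = 111010001000111.


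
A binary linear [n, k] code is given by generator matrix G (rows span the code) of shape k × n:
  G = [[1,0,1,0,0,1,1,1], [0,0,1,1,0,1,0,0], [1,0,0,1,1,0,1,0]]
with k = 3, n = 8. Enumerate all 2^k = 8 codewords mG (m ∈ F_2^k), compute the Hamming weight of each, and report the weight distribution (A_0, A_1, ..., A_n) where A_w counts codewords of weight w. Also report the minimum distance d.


Weight distribution: A_0 = 1, A_2 = 1, A_3 = 1, A_4 = 2, A_5 = 3. Minimum distance d = 2.

Enumerate all 2^3 = 8 messages m ∈ F_2^3.
For each, compute codeword c = mG in F_2^8, then tally its weight.
  m = 000 → c = 00000000, weight = 0.
  m = 100 → c = 10100111, weight = 5.
  m = 010 → c = 00110100, weight = 3.
  m = 110 → c = 10010011, weight = 4.
  m = 001 → c = 10011010, weight = 4.
  m = 101 → c = 00111101, weight = 5.
  m = 011 → c = 10101110, weight = 5.
  m = 111 → c = 00001001, weight = 2.
Tally weights:
  weight 0: 1 codewords.
  weight 2: 1 codewords.
  weight 3: 1 codewords.
  weight 4: 2 codewords.
  weight 5: 3 codewords.
Minimum distance d = smallest w > 0 with A_w > 0 = 2.
Sanity: Σ A_w = 8 = 2^3 = 8 ✓.


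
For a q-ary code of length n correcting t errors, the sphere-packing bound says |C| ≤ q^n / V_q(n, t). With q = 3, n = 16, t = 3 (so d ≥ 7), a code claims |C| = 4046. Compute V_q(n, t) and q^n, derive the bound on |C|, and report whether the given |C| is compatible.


V_q(n, t) = 4993, q^n = 43046721, Hamming bound = 8621, |C| = 4046 ≤ bound (satisfied).

Step 1: Compute V_q(n, t) = Σ_{j=0}^3 C(n, j) (q−1)^j.
  j = 0: C(16,0)·(2)^0 = 1·1 = 1.
  j = 1: C(16,1)·(2)^1 = 16·2 = 32.
  j = 2: C(16,2)·(2)^2 = 120·4 = 480.
  j = 3: C(16,3)·(2)^3 = 560·8 = 4480.
  V_q(n, t) = 1 + 32 + 480 + 4480 = 4993.
Step 2: q^n = 3^16 = 43046721.
Step 3: Hamming bound ⌊q^n / V_q(n,t)⌋ = ⌊43046721/4993⌋ = 8621.
Step 4: Compare |C| = 4046 to 8621: satisfied.
The claimed |C| lies below the Hamming bound.


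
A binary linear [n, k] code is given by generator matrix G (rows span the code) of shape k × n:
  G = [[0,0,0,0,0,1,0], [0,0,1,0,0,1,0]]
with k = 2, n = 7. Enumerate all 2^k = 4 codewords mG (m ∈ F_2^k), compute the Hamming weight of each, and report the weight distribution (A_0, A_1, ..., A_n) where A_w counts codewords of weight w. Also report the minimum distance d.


Weight distribution: A_0 = 1, A_1 = 2, A_2 = 1. Minimum distance d = 1.

Enumerate all 2^2 = 4 messages m ∈ F_2^2.
For each, compute codeword c = mG in F_2^7, then tally its weight.
  m = 00 → c = 0000000, weight = 0.
  m = 10 → c = 0000010, weight = 1.
  m = 01 → c = 0010010, weight = 2.
  m = 11 → c = 0010000, weight = 1.
Tally weights:
  weight 0: 1 codewords.
  weight 1: 2 codewords.
  weight 2: 1 codewords.
Minimum distance d = smallest w > 0 with A_w > 0 = 1.
Sanity: Σ A_w = 4 = 2^2 = 4 ✓.


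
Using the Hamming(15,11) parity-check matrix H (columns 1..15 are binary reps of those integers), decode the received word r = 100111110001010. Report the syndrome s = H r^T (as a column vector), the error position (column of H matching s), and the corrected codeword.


s = (1, 0, 1, 1)^T, error position = 11, corrected codeword c = 100111110011010

Compute s = H r^T mod 2 one row at a time:
  s_1 = 1 + 0 + 0 + 0 + 1 + 0 + 1 + 0 = 3 ≡ 1 (mod 2).
  s_2 = 1 + 1 + 1 + 1 + 1 + 0 + 1 + 0 = 6 ≡ 0 (mod 2).
  s_3 = 0 + 0 + 1 + 1 + 0 + 0 + 1 + 0 = 3 ≡ 1 (mod 2).
  s_4 = 1 + 0 + 1 + 1 + 0 + 0 + 0 + 0 = 3 ≡ 1 (mod 2).
s = (1, 0, 1, 1)^T — this equals column 11 of H (binary 1011), so error is at position 11.
Correct: flip bit 11 of r = 100111110001010 to get c = 100111110011010.


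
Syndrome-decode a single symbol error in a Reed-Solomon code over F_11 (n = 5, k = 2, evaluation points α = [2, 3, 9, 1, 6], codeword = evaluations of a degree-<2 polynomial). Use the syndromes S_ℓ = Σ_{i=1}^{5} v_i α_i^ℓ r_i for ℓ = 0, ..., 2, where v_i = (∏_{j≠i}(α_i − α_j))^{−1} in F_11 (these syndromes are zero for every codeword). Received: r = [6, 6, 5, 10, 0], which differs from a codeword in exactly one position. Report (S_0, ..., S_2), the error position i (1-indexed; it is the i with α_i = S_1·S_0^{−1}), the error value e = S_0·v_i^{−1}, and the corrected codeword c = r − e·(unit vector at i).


S = (4, 8, 5), error at position 1, error magnitude e = 9, c = [8, 6, 5, 10, 0].

Step 1: column multipliers v_i = (∏_{j≠i}(α_i − α_j))^{−1} mod 11.
  i = 1 (α = 2): (2−3)(2−9)(2−1)(2−6) = (−1)·(−7)·1·(−4) = −28 ≡ 5, so v_1 = 5^{−1} = 9 (mod 11).
  i = 2 (α = 3): (3−2)(3−9)(3−1)(3−6) = 1·(−6)·2·(−3) = 36 ≡ 3, so v_2 = 3^{−1} = 4 (mod 11).
  i = 3 (α = 9): (9−2)(9−3)(9−1)(9−6) = 7·6·8·3 = 1008 ≡ 7, so v_3 = 7^{−1} = 8 (mod 11).
  i = 4 (α = 1): (1−2)(1−3)(1−9)(1−6) = (−1)·(−2)·(−8)·(−5) = 80 ≡ 3, so v_4 = 3^{−1} = 4 (mod 11).
  i = 5 (α = 6): (6−2)(6−3)(6−9)(6−1) = 4·3·(−3)·5 = −180 ≡ 7, so v_5 = 7^{−1} = 8 (mod 11).
  v = [9, 4, 8, 4, 8].
Step 2: syndromes of r = [6, 6, 5, 10, 0] (all sums mod 11).
  S_0 = Σ v_i r_i = 9·6 + 4·6 + 8·5 + 4·10 + 8·0 = 158 ≡ 4.
  S_1 = Σ v_i α_i r_i = 9·2·6 + 4·3·6 + 8·9·5 + 4·1·10 + 8·6·0 = 580 ≡ 8.
  α_i^2 mod 11 = [4, 9, 4, 1, 3].
  S_2 = Σ v_i α_i^2 r_i = 9·4·6 + 4·9·6 + 8·4·5 + 4·1·10 + 8·3·0 = 632 ≡ 5.
  S = (4, 8, 5) ≠ 0, so r is not a codeword (an error is present).
Step 3: locate the error. For a single error e at position i, S_ℓ = v_i·e·α_i^ℓ, so α_err = S_1/S_0.
  S_0^{−1} = 4^{−1} = 3 (mod 11), so α_err = 8·3 = 24 ≡ 2 = α_1. Error position i = 1.
  Consistency check: S_2/S_1 = 5·7 = 35 ≡ 2 = α_err ✓ (single-error assumption holds).
Step 4: error magnitude e = S_0/v_1 = S_0·∏_{j≠1}(α_1 − α_j) = 4·5 = 20 ≡ 9 (mod 11).
Step 5: correct position 1: c_1 = r_1 − e = 6 − 9 ≡ 8 (mod 11). Hence c = [8, 6, 5, 10, 0].
  Check: interpolating c through the α_i gives m(x) = 1 + 9·x (degree < 2) with m(α_i) = c_i for every i, so c is indeed a codeword.


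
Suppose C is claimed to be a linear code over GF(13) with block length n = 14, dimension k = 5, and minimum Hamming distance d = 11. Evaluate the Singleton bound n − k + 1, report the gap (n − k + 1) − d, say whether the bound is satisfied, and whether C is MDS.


Singleton RHS = n − k + 1 = 10, slack = -1, bound violated (no such code; not MDS).

Singleton bound: d ≤ n − k + 1.
Here n = 14, k = 5, so n − k + 1 = 10.
Given d = 11, check d ≤ 10: NO.
Slack = (n − k + 1) − d = -1.
The slack is negative: d = 11 exceeds n − k + 1 = 10 by 1, so the Singleton bound is violated and no linear [14, 5, 11]_13 code can exist. In particular it is not MDS (MDS requires d = n − k + 1 exactly).
Description: the claimed parameters are [14, 5, 11]_13; such a code would be impossible (violates the Singleton bound).


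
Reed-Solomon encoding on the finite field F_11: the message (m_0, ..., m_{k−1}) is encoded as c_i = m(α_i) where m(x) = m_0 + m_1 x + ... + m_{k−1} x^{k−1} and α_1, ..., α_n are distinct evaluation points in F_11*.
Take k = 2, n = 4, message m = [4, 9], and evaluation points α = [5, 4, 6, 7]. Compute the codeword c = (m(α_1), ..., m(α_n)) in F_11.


c = [5, 7, 3, 1]

Message polynomial: m(x) = 4 + 9·x (mod 11).
For each evaluation point α_i, compute m(α_i) mod 11:
  α_1 = 5: Horner steps 9 → 5, so m(5) = 5.
  α_2 = 4: Horner steps 9 → 7, so m(4) = 7.
  α_3 = 6: Horner steps 9 → 3, so m(6) = 3.
  α_4 = 7: Horner steps 9 → 1, so m(7) = 1.
Codeword c = [5, 7, 3, 1] ∈ F_11^4.


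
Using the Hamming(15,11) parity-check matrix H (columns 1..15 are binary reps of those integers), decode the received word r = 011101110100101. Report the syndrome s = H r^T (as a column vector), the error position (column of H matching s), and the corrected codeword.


s = (0, 1, 0, 0)^T, error position = 4, corrected codeword c = 011001110100101

Compute s = H r^T mod 2 one row at a time:
  s_1 = 1 + 0 + 1 + 0 + 0 + 1 + 0 + 1 = 4 ≡ 0 (mod 2).
  s_2 = 1 + 0 + 1 + 1 + 0 + 1 + 0 + 1 = 5 ≡ 1 (mod 2).
  s_3 = 1 + 1 + 1 + 1 + 1 + 0 + 0 + 1 = 6 ≡ 0 (mod 2).
  s_4 = 0 + 1 + 0 + 1 + 0 + 0 + 1 + 1 = 4 ≡ 0 (mod 2).
s = (0, 1, 0, 0)^T — this equals column 4 of H (binary 0100), so error is at position 4.
Correct: flip bit 4 of r = 011101110100101 to get c = 011001110100101.


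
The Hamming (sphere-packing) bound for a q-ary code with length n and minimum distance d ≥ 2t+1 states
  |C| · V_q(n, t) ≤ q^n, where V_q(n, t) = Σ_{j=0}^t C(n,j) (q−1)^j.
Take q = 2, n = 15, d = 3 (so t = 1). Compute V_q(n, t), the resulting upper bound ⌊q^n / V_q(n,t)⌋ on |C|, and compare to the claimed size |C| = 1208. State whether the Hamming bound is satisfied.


V_q(n, t) = 16, q^n = 32768, Hamming bound = 2048, |C| = 1208 ≤ bound (satisfied).

Step 1: Compute V_q(n, t) = Σ_{j=0}^1 C(n, j) (q−1)^j.
  j = 0: C(15,0)·(1)^0 = 1·1 = 1.
  j = 1: C(15,1)·(1)^1 = 15·1 = 15.
  V_q(n, t) = 1 + 15 = 16.
Step 2: q^n = 2^15 = 32768.
Step 3: Hamming bound ⌊q^n / V_q(n,t)⌋ = ⌊32768/16⌋ = 2048.
Step 4: Compare |C| = 1208 to 2048: satisfied.
The claimed |C| lies below the Hamming bound.


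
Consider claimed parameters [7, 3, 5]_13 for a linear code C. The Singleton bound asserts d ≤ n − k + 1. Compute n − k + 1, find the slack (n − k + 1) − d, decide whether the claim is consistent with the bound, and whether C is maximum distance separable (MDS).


Singleton RHS = n − k + 1 = 5, slack = 0, bound satisfied, MDS.

Singleton bound: d ≤ n − k + 1.
Here n = 7, k = 3, so n − k + 1 = 5.
Given d = 5, check d ≤ 5: YES.
Slack = (n − k + 1) − d = 0.
The code is MDS (slack = 0).
Description: the claimed parameters are [7, 3, 5]_13; such a code would be MDS (meets Singleton bound).


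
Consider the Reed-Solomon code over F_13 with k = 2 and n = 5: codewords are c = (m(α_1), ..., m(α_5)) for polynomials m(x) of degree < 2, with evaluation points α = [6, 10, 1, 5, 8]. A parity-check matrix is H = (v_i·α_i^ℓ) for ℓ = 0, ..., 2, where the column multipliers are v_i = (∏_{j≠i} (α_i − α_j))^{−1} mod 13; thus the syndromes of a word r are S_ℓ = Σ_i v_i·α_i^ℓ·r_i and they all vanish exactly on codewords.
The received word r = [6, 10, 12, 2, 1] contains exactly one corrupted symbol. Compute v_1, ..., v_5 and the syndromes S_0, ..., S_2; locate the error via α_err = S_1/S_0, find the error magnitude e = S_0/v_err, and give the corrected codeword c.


S = (3, 4, 1), error at position 2, error magnitude e = 1, c = [6, 9, 12, 2, 1].

Step 1: column multipliers v_i = (∏_{j≠i}(α_i − α_j))^{−1} mod 13.
  i = 1 (α = 6): (6−10)(6−1)(6−5)(6−8) = (−4)·5·1·(−2) = 40 ≡ 1, so v_1 = 1^{−1} = 1 (mod 13).
  i = 2 (α = 10): (10−6)(10−1)(10−5)(10−8) = 4·9·5·2 = 360 ≡ 9, so v_2 = 9^{−1} = 3 (mod 13).
  i = 3 (α = 1): (1−6)(1−10)(1−5)(1−8) = (−5)·(−9)·(−4)·(−7) = 1260 ≡ 12, so v_3 = 12^{−1} = 12 (mod 13).
  i = 4 (α = 5): (5−6)(5−10)(5−1)(5−8) = (−1)·(−5)·4·(−3) = −60 ≡ 5, so v_4 = 5^{−1} = 8 (mod 13).
  i = 5 (α = 8): (8−6)(8−10)(8−1)(8−5) = 2·(−2)·7·3 = −84 ≡ 7, so v_5 = 7^{−1} = 2 (mod 13).
  v = [1, 3, 12, 8, 2].
Step 2: syndromes of r = [6, 10, 12, 2, 1] (all sums mod 13).
  S_0 = Σ v_i r_i = 1·6 + 3·10 + 12·12 + 8·2 + 2·1 = 198 ≡ 3.
  S_1 = Σ v_i α_i r_i = 1·6·6 + 3·10·10 + 12·1·12 + 8·5·2 + 2·8·1 = 576 ≡ 4.
  α_i^2 mod 13 = [10, 9, 1, 12, 12].
  S_2 = Σ v_i α_i^2 r_i = 1·10·6 + 3·9·10 + 12·1·12 + 8·12·2 + 2·12·1 = 690 ≡ 1.
  S = (3, 4, 1) ≠ 0, so r is not a codeword (an error is present).
Step 3: locate the error. For a single error e at position i, S_ℓ = v_i·e·α_i^ℓ, so α_err = S_1/S_0.
  S_0^{−1} = 3^{−1} = 9 (mod 13), so α_err = 4·9 = 36 ≡ 10 = α_2. Error position i = 2.
  Consistency check: S_2/S_1 = 1·10 = 10 ≡ 10 = α_err ✓ (single-error assumption holds).
Step 4: error magnitude e = S_0/v_2 = S_0·∏_{j≠2}(α_2 − α_j) = 3·9 = 27 ≡ 1 (mod 13).
Step 5: correct position 2: c_2 = r_2 − e = 10 − 1 ≡ 9 (mod 13). Hence c = [6, 9, 12, 2, 1].
  Check: interpolating c through the α_i gives m(x) = 8 + 4·x (degree < 2) with m(α_i) = c_i for every i, so c is indeed a codeword.


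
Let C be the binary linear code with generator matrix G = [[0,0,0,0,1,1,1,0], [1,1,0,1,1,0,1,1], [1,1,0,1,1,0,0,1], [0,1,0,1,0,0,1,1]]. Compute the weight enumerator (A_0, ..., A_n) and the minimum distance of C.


Weight distribution: A_0 = 1, A_1 = 1, A_2 = 3, A_3 = 4, A_4 = 1, A_5 = 3, A_6 = 3. Minimum distance d = 1.

Enumerate all 2^4 = 16 messages m ∈ F_2^4.
For each, compute codeword c = mG in F_2^8, then tally its weight.
  m = 0000 → c = 00000000, weight = 0.
  m = 1000 → c = 00001110, weight = 3.
  m = 0100 → c = 11011011, weight = 6.
  m = 1100 → c = 11010101, weight = 5.
  m = 0010 → c = 11011001, weight = 5.
  m = 1010 → c = 11010111, weight = 6.
  m = 0110 → c = 00000010, weight = 1.
  m = 1110 → c = 00001100, weight = 2.
  m = 0001 → c = 01010011, weight = 4.
  m = 1001 → c = 01011101, weight = 5.
  m = 0101 → c = 10001000, weight = 2.
  m = 1101 → c = 10000110, weight = 3.
  m = 0011 → c = 10001010, weight = 3.
  m = 1011 → c = 10000100, weight = 2.
  m = 0111 → c = 01010001, weight = 3.
  m = 1111 → c = 01011111, weight = 6.
Tally weights:
  weight 0: 1 codewords.
  weight 1: 1 codewords.
  weight 2: 3 codewords.
  weight 3: 4 codewords.
  weight 4: 1 codewords.
  weight 5: 3 codewords.
  weight 6: 3 codewords.
Minimum distance d = smallest w > 0 with A_w > 0 = 1.
Sanity: Σ A_w = 16 = 2^4 = 16 ✓.


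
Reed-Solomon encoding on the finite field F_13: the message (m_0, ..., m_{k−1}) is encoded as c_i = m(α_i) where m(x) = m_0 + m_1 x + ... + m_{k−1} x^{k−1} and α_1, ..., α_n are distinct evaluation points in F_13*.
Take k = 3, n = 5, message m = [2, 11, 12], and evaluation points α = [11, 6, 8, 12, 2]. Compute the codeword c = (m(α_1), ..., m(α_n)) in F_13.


c = [2, 6, 0, 3, 7]

Message polynomial: m(x) = 2 + 11·x + 12·x^2 (mod 13).
For each evaluation point α_i, compute m(α_i) mod 13:
  α_1 = 11: Horner steps 12 → 0 → 2, so m(11) = 2.
  α_2 = 6: Horner steps 12 → 5 → 6, so m(6) = 6.
  α_3 = 8: Horner steps 12 → 3 → 0, so m(8) = 0.
  α_4 = 12: Horner steps 12 → 12 → 3, so m(12) = 3.
  α_5 = 2: Horner steps 12 → 9 → 7, so m(2) = 7.
Codeword c = [2, 6, 0, 3, 7] ∈ F_13^5.


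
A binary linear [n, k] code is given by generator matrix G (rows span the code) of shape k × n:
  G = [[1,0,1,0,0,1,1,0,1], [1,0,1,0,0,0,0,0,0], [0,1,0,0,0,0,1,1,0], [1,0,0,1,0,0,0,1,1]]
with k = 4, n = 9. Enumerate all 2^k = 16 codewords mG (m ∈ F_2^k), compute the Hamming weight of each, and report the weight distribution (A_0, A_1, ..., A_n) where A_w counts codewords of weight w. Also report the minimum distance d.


Weight distribution: A_0 = 1, A_2 = 1, A_3 = 2, A_4 = 5, A_5 = 6, A_6 = 1. Minimum distance d = 2.

Enumerate all 2^4 = 16 messages m ∈ F_2^4.
For each, compute codeword c = mG in F_2^9, then tally its weight.
  m = 0000 → c = 000000000, weight = 0.
  m = 1000 → c = 101001101, weight = 5.
  m = 0100 → c = 101000000, weight = 2.
  m = 1100 → c = 000001101, weight = 3.
  m = 0010 → c = 010000110, weight = 3.
  m = 1010 → c = 111001011, weight = 6.
  m = 0110 → c = 111000110, weight = 5.
  m = 1110 → c = 010001011, weight = 4.
  m = 0001 → c = 100100011, weight = 4.
  m = 1001 → c = 001101110, weight = 5.
  m = 0101 → c = 001100011, weight = 4.
  m = 1101 → c = 100101110, weight = 5.
  m = 0011 → c = 110100101, weight = 5.
  m = 1011 → c = 011101000, weight = 4.
  m = 0111 → c = 011100101, weight = 5.
  m = 1111 → c = 110101000, weight = 4.
Tally weights:
  weight 0: 1 codewords.
  weight 2: 1 codewords.
  weight 3: 2 codewords.
  weight 4: 5 codewords.
  weight 5: 6 codewords.
  weight 6: 1 codewords.
Minimum distance d = smallest w > 0 with A_w > 0 = 2.
Sanity: Σ A_w = 16 = 2^4 = 16 ✓.


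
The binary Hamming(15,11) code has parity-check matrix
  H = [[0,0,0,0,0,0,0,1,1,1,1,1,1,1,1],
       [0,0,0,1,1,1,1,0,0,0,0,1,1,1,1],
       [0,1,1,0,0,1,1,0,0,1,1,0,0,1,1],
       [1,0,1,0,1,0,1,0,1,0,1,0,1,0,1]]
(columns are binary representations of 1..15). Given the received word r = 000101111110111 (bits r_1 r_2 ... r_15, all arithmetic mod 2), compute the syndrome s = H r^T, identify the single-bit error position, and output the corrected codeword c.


s = (1, 0, 0, 1)^T, error position = 9, corrected codeword c = 000101110110111

Compute s = H r^T mod 2 one row at a time:
  s_1 = 1 + 1 + 1 + 1 + 0 + 1 + 1 + 1 = 7 ≡ 1 (mod 2).
  s_2 = 1 + 0 + 1 + 1 + 0 + 1 + 1 + 1 = 6 ≡ 0 (mod 2).
  s_3 = 0 + 0 + 1 + 1 + 1 + 1 + 1 + 1 = 6 ≡ 0 (mod 2).
  s_4 = 0 + 0 + 0 + 1 + 1 + 1 + 1 + 1 = 5 ≡ 1 (mod 2).
s = (1, 0, 0, 1)^T — this equals column 9 of H (binary 1001), so error is at position 9.
Correct: flip bit 9 of r = 000101111110111 to get c = 000101110110111.


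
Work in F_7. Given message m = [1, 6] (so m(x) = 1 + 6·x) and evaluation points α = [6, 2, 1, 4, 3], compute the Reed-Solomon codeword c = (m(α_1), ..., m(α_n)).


c = [2, 6, 0, 4, 5]

Message polynomial: m(x) = 1 + 6·x (mod 7).
For each evaluation point α_i, compute m(α_i) mod 7:
  α_1 = 6: Horner steps 6 → 2, so m(6) = 2.
  α_2 = 2: Horner steps 6 → 6, so m(2) = 6.
  α_3 = 1: Horner steps 6 → 0, so m(1) = 0.
  α_4 = 4: Horner steps 6 → 4, so m(4) = 4.
  α_5 = 3: Horner steps 6 → 5, so m(3) = 5.
Codeword c = [2, 6, 0, 4, 5] ∈ F_7^5.
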